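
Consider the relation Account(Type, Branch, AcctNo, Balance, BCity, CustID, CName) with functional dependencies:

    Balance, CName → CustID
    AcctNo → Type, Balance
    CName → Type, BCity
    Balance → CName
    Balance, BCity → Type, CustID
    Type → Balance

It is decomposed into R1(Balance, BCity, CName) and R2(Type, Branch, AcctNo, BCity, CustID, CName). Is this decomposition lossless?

Yes

Common attributes: R1 ∩ R2 = {BCity, CName}.
Closure of {BCity, CName}: CName → Type, BCity applies, adding Type; Type → Balance applies, adding Balance; Balance, CName → CustID applies, adding CustID. So (BCity, CName)⁺ = {Type, Balance, BCity, CustID, CName}.
This closure contains every attribute of R1, so R1 ∩ R2 → R1. The join is lossless.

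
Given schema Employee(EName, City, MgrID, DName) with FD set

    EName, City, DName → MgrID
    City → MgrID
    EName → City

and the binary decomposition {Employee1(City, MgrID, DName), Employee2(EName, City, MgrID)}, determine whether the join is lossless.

No

Common attributes: Employee1 ∩ Employee2 = {City, MgrID}.
No dependency enlarges {City, MgrID}, so (City, MgrID)⁺ = {City, MgrID}.
The closure contains neither all of Employee1 = {City, MgrID, DName} nor all of Employee2 = {EName, City, MgrID}, so the common attributes are not a superkey of either fragment. The join is lossy.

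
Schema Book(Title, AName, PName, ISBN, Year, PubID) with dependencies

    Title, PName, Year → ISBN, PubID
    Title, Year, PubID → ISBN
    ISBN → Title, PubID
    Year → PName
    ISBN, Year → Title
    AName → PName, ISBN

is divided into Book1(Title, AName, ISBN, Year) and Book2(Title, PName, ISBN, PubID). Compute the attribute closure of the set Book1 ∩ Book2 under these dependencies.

Book1 ∩ Book2 = {Title, ISBN}.
ISBN → Title, PubID applies, adding PubID
Closure: {Title, ISBN, PubID}.

Title, ISBN, PubID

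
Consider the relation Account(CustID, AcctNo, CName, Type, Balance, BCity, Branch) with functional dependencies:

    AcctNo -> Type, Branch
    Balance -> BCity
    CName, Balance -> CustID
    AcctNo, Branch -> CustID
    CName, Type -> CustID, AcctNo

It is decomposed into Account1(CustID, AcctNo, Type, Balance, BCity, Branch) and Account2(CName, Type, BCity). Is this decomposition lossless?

Common attributes: Account1 ∩ Account2 = {Type, BCity}.
No dependency enlarges {Type, BCity}, so (Type, BCity)⁺ = {Type, BCity}.
The closure contains neither all of Account1 = {CustID, AcctNo, Type, Balance, BCity, Branch} nor all of Account2 = {CName, Type, BCity}, so the common attributes are not a superkey of either fragment. The join is lossy.

No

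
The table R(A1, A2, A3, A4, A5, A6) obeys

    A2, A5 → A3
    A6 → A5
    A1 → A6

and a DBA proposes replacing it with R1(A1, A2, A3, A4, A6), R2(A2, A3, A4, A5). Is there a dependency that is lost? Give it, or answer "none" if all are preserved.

A6 → A5

Check A6 → A5: no single fragment contains all of {A5, A6}, and the restricted closure of {A6} across the fragments never reaches {A5}.
A2, A5 → A3 is preserved.
A1 → A6 is preserved.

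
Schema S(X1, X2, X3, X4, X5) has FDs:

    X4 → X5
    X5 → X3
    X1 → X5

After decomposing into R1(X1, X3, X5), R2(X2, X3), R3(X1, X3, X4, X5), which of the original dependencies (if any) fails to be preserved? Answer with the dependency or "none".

none

X4 → X5 lies within R3.
X5 → X3 lies within R1.
X1 → X5 lies within R1.
Every dependency is enforceable on the fragments, so the decomposition is dependency-preserving.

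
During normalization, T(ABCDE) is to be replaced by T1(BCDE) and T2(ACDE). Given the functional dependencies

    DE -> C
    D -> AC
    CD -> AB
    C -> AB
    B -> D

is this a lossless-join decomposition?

Yes

Common attributes: T1 ∩ T2 = {CDE}.
Closure of {CDE}: D → AC applies, adding A; CD → AB applies, adding B. So (CDE)⁺ = {ABCDE}.
This closure contains every attribute of T1, so T1 ∩ T2 → T1. The join is lossless.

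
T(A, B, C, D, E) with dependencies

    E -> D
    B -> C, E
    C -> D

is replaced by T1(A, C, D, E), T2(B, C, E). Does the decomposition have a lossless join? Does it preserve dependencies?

lossy but dependency-preserving

Lossless test: (C, E)⁺ = {C, D, E}, which is a superkey of neither fragment — lossy.
Dependency preservation: every FD's attributes lie within a single fragment, so each can be enforced locally — preserved.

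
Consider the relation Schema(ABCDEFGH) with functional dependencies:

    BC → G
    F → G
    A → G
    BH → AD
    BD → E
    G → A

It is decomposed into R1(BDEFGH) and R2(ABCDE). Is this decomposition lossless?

No

Common attributes: R1 ∩ R2 = {BDE}.
No dependency enlarges {BDE}, so (BDE)⁺ = {BDE}.
The closure contains neither all of R1 = {BDEFGH} nor all of R2 = {ABCDE}, so the common attributes are not a superkey of either fragment. The join is lossy.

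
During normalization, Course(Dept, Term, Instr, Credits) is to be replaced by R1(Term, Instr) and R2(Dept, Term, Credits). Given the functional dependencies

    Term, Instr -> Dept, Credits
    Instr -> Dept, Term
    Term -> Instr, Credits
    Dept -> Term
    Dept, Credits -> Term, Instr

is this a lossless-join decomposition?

Common attributes: R1 ∩ R2 = {Term}.
Closure of {Term}: Term → Instr, Credits applies, adding Instr, Credits; Term, Instr → Dept, Credits applies, adding Dept. So (Term)⁺ = {Dept, Term, Instr, Credits}.
This closure contains every attribute of R1, so R1 ∩ R2 → R1. The join is lossless.

Yes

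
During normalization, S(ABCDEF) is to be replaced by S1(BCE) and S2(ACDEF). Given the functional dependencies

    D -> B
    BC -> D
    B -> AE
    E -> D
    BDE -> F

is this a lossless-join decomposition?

Common attributes: S1 ∩ S2 = {CE}.
Closure of {CE}: E → D applies, adding D; D → B applies, adding B; B → AE applies, adding A; BDE → F applies, adding F. So (CE)⁺ = {ABCDEF}.
This closure contains every attribute of S1, so S1 ∩ S2 → S1. The join is lossless.

Yes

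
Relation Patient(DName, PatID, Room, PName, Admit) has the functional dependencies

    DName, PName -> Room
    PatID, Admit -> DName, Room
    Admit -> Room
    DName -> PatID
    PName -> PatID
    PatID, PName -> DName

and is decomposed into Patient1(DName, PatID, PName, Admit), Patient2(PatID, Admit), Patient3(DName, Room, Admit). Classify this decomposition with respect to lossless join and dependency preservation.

lossless but not dependency-preserving

Lossless test (chase): Rows 1 and 2 agree on PatID, Admit; apply PatID, Admit→DName, Room and equate their DName, Room entries. Rows 1 and 3 agree on Admit; apply Admit→Room and equate their Room entries. Rows 1 and 3 agree on DName; apply DName→PatID and equate their PatID entries. Row 1 is now all distinguished symbols — the join is lossless.
Dependency preservation: the restricted closure of {DName, PName} across the fragments never reaches {Room}, so DName, PName → Room cannot be enforced without a join — not preserved.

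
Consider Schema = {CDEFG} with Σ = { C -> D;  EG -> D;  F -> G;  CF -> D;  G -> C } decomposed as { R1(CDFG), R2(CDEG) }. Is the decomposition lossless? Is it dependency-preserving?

Lossless test: (CDG)⁺ = {CDG}, which is a superkey of neither fragment — lossy.
Dependency preservation: every FD's attributes lie within a single fragment, so each can be enforced locally — preserved.

lossy but dependency-preserving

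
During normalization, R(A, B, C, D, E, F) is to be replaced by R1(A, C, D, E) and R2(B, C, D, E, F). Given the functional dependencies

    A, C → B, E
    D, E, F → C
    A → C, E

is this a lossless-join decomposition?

Common attributes: R1 ∩ R2 = {C, D, E}.
No dependency enlarges {C, D, E}, so (C, D, E)⁺ = {C, D, E}.
The closure contains neither all of R1 = {A, C, D, E} nor all of R2 = {B, C, D, E, F}, so the common attributes are not a superkey of either fragment. The join is lossy.

No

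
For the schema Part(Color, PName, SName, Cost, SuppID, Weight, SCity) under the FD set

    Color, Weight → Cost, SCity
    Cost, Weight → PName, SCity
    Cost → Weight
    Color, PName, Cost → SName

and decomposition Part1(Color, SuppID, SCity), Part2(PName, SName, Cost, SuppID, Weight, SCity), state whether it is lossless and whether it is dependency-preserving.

lossy and not dependency-preserving

Lossless test: (SuppID, SCity)⁺ = {SuppID, SCity}, which is a superkey of neither fragment — lossy.
Dependency preservation: the restricted closure of {Color, Weight} across the fragments never reaches {Cost, SCity}, so Color, Weight → Cost, SCity cannot be enforced without a join — not preserved.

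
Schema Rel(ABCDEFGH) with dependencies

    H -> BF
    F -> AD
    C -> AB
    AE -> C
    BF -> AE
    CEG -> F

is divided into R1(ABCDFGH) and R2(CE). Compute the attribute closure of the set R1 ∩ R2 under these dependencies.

R1 ∩ R2 = {C}.
C → AB applies, adding AB
Closure: {ABC}.

ABC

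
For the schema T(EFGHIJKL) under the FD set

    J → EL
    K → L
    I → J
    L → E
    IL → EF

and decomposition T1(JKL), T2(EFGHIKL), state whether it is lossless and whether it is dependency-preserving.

lossy and not dependency-preserving

Lossless test: (KL)⁺ = {EKL}, which is a superkey of neither fragment — lossy.
Dependency preservation: the restricted closure of {I} across the fragments never reaches {J}, so I → J cannot be enforced without a join — not preserved.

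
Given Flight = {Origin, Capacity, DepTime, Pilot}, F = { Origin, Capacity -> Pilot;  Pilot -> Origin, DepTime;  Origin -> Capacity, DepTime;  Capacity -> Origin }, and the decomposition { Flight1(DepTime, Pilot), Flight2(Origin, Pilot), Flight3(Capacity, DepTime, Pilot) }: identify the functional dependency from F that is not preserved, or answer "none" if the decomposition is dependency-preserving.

none

Origin, Capacity → Pilot: restricted closure across fragments reaches Pilot.
Pilot → Origin, DepTime: restricted closure across fragments reaches Origin, DepTime.
Origin → Capacity, DepTime: restricted closure across fragments reaches Capacity, DepTime.
Capacity → Origin: restricted closure across fragments reaches Origin.
Every dependency is enforceable on the fragments, so the decomposition is dependency-preserving.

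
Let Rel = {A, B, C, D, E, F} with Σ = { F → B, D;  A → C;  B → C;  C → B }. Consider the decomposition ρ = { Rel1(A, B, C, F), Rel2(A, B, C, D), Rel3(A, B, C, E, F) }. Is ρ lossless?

No

Chase test. Columns are A, B, C, D, E, F; row i has aⱼ where attribute j ∈ Reli, else bᵢⱼ.
Initial tableau (one row per fragment):
  row 1: a1 a2 a3 b14 b15 a6
  row 2: a1 a2 a3 a4 b25 b26
  row 3: a1 a2 a3 b34 a5 a6
Rows 1 and 3 agree on F; apply F→B, D and equate their B, D entries.
No row becomes fully distinguished — the join is lossy.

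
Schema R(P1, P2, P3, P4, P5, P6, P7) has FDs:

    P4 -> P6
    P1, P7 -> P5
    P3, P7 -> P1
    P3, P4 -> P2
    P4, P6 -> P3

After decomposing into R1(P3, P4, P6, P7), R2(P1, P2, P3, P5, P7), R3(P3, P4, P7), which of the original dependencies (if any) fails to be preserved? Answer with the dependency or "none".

Check P3, P4 → P2: no single fragment contains all of {P2, P3, P4}, and the restricted closure of {P3, P4} across the fragments never reaches {P2}.
P4 → P6 is preserved.
P1, P7 → P5 is preserved.
P3, P7 → P1 is preserved.
P4, P6 → P3 is preserved.

P3, P4 -> P2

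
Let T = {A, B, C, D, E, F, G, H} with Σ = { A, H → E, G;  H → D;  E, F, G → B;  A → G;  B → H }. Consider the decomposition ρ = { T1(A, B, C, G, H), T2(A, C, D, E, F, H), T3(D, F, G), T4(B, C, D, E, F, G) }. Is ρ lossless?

Chase test. Columns are A, B, C, D, E, F, G, H; row i has aⱼ where attribute j ∈ Ti, else bᵢⱼ.
Initial tableau (one row per fragment):
  row 1: a1 a2 a3 b14 b15 b16 a7 a8
  row 2: a1 b22 a3 a4 a5 a6 b27 a8
  row 3: b31 b32 b33 a4 b35 a6 a7 b38
  row 4: b41 a2 a3 a4 a5 a6 a7 b48
Rows 1 and 2 agree on A, H; apply A, H→E, G and equate their E, G entries.
Rows 1 and 2 agree on H; apply H→D and equate their D entries.
Rows 2 and 4 agree on E, F, G; apply E, F, G→B and equate their B entries.
Rows 1 and 4 agree on B; apply B→H and equate their H entries.
Row 2 is now all distinguished symbols — the join is lossless.

Yes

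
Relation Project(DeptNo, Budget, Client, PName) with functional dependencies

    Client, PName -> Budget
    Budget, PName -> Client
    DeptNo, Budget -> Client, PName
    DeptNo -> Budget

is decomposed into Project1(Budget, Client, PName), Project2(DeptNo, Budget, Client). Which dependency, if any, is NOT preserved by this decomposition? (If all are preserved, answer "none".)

DeptNo, Budget -> Client, PName

Check DeptNo, Budget → Client, PName: no single fragment contains all of {DeptNo, Budget, Client, PName}, and the restricted closure of {DeptNo, Budget} across the fragments never reaches {Client, PName}.
Client, PName → Budget is preserved.
Budget, PName → Client is preserved.
DeptNo → Budget is preserved.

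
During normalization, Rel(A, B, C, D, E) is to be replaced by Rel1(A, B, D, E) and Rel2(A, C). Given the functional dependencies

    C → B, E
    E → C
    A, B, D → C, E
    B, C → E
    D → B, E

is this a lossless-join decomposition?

No

Common attributes: Rel1 ∩ Rel2 = {A}.
No dependency enlarges {A}, so (A)⁺ = {A}.
The closure contains neither all of Rel1 = {A, B, D, E} nor all of Rel2 = {A, C}, so the common attributes are not a superkey of either fragment. The join is lossy.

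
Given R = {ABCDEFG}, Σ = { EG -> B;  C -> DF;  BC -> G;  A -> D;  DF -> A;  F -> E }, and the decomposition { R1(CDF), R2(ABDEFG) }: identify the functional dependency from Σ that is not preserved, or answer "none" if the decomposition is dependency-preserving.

Check BC → G: no single fragment contains all of {BCG}, and the restricted closure of {BC} across the fragments never reaches {G}.
EG → B is preserved.
C → DF is preserved.
A → D is preserved.
DF → A is preserved.
F → E is preserved.

BC -> G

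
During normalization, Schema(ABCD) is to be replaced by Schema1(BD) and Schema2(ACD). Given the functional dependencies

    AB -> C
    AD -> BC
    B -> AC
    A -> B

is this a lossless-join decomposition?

No

Common attributes: Schema1 ∩ Schema2 = {D}.
No dependency enlarges {D}, so (D)⁺ = {D}.
The closure contains neither all of Schema1 = {BD} nor all of Schema2 = {ACD}, so the common attributes are not a superkey of either fragment. The join is lossy.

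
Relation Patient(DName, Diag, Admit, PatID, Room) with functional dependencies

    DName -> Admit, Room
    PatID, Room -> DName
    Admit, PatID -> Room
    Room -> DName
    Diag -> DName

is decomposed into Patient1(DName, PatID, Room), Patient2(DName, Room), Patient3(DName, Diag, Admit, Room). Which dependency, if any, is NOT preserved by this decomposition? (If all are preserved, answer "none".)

Admit, PatID -> Room

Check Admit, PatID → Room: no single fragment contains all of {Admit, PatID, Room}, and the restricted closure of {Admit, PatID} across the fragments never reaches {Room}.
DName → Admit, Room is preserved.
PatID, Room → DName is preserved.
Room → DName is preserved.
Diag → DName is preserved.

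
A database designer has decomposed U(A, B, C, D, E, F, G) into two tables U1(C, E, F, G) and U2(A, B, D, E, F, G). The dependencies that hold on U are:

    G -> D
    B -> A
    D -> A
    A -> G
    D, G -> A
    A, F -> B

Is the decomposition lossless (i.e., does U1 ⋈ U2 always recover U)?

Yes

Common attributes: U1 ∩ U2 = {E, F, G}.
Closure of {E, F, G}: G → D applies, adding D; D → A applies, adding A; A, F → B applies, adding B. So (E, F, G)⁺ = {A, B, D, E, F, G}.
This closure contains every attribute of U2, so U1 ∩ U2 → U2. The join is lossless.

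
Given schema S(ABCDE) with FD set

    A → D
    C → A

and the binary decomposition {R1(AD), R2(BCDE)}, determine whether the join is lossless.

Common attributes: R1 ∩ R2 = {D}.
No dependency enlarges {D}, so (D)⁺ = {D}.
The closure contains neither all of R1 = {AD} nor all of R2 = {BCDE}, so the common attributes are not a superkey of either fragment. The join is lossy.

No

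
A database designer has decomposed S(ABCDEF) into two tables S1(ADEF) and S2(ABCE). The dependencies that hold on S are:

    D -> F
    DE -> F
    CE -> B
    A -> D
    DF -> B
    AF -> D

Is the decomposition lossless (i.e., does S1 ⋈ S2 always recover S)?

Yes

Common attributes: S1 ∩ S2 = {AE}.
Closure of {AE}: A → D applies, adding D; D → F applies, adding F; DF → B applies, adding B. So (AE)⁺ = {ABDEF}.
This closure contains every attribute of S1, so S1 ∩ S2 → S1. The join is lossless.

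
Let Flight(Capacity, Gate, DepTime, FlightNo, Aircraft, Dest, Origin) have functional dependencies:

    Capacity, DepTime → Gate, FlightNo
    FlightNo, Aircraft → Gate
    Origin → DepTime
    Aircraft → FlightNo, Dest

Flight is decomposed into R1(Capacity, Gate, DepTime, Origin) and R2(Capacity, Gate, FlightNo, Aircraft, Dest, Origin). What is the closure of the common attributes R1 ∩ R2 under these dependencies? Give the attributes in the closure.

R1 ∩ R2 = {Capacity, Gate, Origin}.
Origin → DepTime applies, adding DepTime
Capacity, DepTime → Gate, FlightNo applies, adding FlightNo
Closure: {Capacity, Gate, DepTime, FlightNo, Origin}.

Capacity, Gate, DepTime, FlightNo, Origin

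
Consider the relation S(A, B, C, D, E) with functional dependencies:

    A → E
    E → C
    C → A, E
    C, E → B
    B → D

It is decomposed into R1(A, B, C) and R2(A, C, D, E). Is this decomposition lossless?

Common attributes: R1 ∩ R2 = {A, C}.
Closure of {A, C}: A → E applies, adding E; C, E → B applies, adding B; B → D applies, adding D. So (A, C)⁺ = {A, B, C, D, E}.
This closure contains every attribute of R1, so R1 ∩ R2 → R1. The join is lossless.

Yes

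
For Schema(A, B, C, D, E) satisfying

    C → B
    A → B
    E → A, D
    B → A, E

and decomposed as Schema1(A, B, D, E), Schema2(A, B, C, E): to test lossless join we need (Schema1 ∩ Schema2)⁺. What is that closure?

A, B, D, E

Schema1 ∩ Schema2 = {A, B, E}.
E → A, D applies, adding D
Closure: {A, B, D, E}.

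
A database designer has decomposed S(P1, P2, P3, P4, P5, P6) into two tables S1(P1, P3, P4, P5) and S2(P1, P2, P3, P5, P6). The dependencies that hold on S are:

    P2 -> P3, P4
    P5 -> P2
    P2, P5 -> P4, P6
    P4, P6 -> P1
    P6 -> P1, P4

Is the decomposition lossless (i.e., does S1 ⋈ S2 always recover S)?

Yes

Common attributes: S1 ∩ S2 = {P1, P3, P5}.
Closure of {P1, P3, P5}: P5 → P2 applies, adding P2; P2, P5 → P4, P6 applies, adding P4, P6. So (P1, P3, P5)⁺ = {P1, P2, P3, P4, P5, P6}.
This closure contains every attribute of S1, so S1 ∩ S2 → S1. The join is lossless.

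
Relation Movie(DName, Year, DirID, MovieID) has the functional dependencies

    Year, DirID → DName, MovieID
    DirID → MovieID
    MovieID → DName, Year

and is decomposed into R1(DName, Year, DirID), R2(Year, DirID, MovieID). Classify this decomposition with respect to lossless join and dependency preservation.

Lossless test: (Year, DirID)⁺ = {DName, Year, DirID, MovieID}, which contains all of one fragment — lossless.
Dependency preservation: the restricted closure of {MovieID} across the fragments never reaches {DName, Year}, so MovieID → DName, Year cannot be enforced without a join — not preserved.

lossless but not dependency-preserving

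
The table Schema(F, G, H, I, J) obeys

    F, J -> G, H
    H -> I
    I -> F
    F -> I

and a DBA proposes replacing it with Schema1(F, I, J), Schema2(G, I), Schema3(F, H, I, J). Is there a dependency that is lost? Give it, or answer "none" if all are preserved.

Check F, J → G, H: no single fragment contains all of {F, G, H, J}, and the restricted closure of {F, J} across the fragments never reaches {G, H}.
H → I is preserved.
I → F is preserved.
F → I is preserved.

F, J -> G, H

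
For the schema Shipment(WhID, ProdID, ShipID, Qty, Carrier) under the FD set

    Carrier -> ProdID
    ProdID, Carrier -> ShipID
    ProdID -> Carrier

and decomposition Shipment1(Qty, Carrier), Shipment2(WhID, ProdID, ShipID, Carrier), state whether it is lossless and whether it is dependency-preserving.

lossy but dependency-preserving

Lossless test: (Carrier)⁺ = {ProdID, ShipID, Carrier}, which is a superkey of neither fragment — lossy.
Dependency preservation: every FD's attributes lie within a single fragment, so each can be enforced locally — preserved.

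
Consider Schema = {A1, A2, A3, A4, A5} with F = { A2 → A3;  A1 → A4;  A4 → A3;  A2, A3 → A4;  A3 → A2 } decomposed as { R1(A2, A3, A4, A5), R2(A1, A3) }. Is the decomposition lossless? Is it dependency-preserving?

Lossless test: (A3)⁺ = {A2, A3, A4}, which is a superkey of neither fragment — lossy.
Dependency preservation: A1 → A4 is not contained in any single fragment, but the restricted closure of its left-hand side across the fragments still reaches the right-hand side; the remaining FDs each lie inside some fragment. All dependencies are preserved.

lossy but dependency-preserving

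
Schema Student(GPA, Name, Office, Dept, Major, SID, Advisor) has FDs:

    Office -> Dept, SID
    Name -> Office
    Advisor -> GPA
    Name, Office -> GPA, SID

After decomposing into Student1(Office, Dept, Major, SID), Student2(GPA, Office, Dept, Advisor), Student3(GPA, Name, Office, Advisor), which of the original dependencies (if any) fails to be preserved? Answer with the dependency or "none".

none

Office → Dept, SID lies within Student1.
Name → Office lies within Student3.
Advisor → GPA lies within Student2.
Name, Office → GPA, SID: restricted closure across fragments reaches GPA, SID.
Every dependency is enforceable on the fragments, so the decomposition is dependency-preserving.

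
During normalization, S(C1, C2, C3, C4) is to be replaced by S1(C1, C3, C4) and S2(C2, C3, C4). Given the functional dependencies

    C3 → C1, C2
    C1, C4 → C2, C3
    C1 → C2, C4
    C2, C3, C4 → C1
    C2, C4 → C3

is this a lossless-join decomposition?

Yes

Common attributes: S1 ∩ S2 = {C3, C4}.
Closure of {C3, C4}: C3 → C1, C2 applies, adding C1, C2. So (C3, C4)⁺ = {C1, C2, C3, C4}.
This closure contains every attribute of S1, so S1 ∩ S2 → S1. The join is lossless.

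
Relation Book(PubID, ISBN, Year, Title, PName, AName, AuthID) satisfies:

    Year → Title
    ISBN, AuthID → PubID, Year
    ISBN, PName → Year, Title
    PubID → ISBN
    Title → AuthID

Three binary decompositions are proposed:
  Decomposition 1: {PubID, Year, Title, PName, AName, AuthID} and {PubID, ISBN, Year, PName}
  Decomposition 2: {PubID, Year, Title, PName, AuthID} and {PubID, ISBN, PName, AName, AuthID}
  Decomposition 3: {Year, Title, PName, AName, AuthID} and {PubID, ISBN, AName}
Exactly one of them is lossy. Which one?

Decomposition 1: common = {PubID, Year, PName}, closure = {PubID, ISBN, Year, Title, PName, AuthID} → lossless.
Decomposition 2: common = {PubID, PName, AuthID}, closure = {PubID, ISBN, Year, Title, PName, AuthID} → lossless.
Decomposition 3: common = {AName}, closure = {AName} → lossy.

Decomposition 3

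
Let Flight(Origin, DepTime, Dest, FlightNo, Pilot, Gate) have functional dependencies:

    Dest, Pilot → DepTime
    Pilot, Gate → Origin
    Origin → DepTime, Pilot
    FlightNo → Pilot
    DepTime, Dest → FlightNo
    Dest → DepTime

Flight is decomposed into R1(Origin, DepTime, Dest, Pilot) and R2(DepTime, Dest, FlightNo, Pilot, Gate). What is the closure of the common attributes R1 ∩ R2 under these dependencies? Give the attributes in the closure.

DepTime, Dest, FlightNo, Pilot

R1 ∩ R2 = {DepTime, Dest, Pilot}.
DepTime, Dest → FlightNo applies, adding FlightNo
Closure: {DepTime, Dest, FlightNo, Pilot}.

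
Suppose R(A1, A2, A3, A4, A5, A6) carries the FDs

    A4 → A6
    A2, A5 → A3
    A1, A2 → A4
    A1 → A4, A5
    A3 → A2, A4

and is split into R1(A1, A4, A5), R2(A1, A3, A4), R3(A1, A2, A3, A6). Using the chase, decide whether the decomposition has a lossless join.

Chase test. Columns are A1, A2, A3, A4, A5, A6; row i has aⱼ where attribute j ∈ Ri, else bᵢⱼ.
Initial tableau (one row per fragment):
  row 1: a1 b12 b13 a4 a5 b16
  row 2: a1 b22 a3 a4 b25 b26
  row 3: a1 a2 a3 b34 b35 a6
Rows 1 and 2 agree on A4; apply A4→A6 and equate their A6 entries.
Rows 1 and 2 agree on A1; apply A1→A4, A5 and equate their A4, A5 entries.
Rows 1 and 3 agree on A1; apply A1→A4, A5 and equate their A4, A5 entries.
Rows 2 and 3 agree on A3; apply A3→A2, A4 and equate their A2, A4 entries.
Rows 1 and 3 agree on A4; apply A4→A6 and equate their A6 entries.
Row 2 is now all distinguished symbols — the join is lossless.

Yes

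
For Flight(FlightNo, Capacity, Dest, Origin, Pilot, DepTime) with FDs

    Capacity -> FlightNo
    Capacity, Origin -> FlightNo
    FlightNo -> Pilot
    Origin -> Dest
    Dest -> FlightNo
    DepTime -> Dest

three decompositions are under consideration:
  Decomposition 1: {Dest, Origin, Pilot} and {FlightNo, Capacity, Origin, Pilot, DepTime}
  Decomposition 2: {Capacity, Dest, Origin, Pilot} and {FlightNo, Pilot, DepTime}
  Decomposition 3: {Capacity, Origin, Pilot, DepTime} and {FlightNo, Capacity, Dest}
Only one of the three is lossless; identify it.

Decomposition 1

Decomposition 1: common = {Origin, Pilot}, closure = {FlightNo, Dest, Origin, Pilot} → lossless.
Decomposition 2: common = {Pilot}, closure = {Pilot} → lossy.
Decomposition 3: common = {Capacity}, closure = {FlightNo, Capacity, Pilot} → lossy.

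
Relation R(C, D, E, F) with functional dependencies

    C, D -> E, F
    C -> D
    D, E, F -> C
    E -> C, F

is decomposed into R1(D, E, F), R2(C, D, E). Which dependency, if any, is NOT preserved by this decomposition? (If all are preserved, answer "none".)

none

C, D → E, F: restricted closure across fragments reaches E, F.
C → D lies within R2.
D, E, F → C: restricted closure across fragments reaches C.
E → C, F: restricted closure across fragments reaches C, F.
Every dependency is enforceable on the fragments, so the decomposition is dependency-preserving.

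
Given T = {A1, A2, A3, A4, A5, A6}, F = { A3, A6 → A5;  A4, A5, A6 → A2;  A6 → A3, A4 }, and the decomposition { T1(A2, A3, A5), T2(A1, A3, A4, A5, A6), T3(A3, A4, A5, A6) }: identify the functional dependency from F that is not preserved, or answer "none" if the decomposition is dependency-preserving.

A4, A5, A6 → A2

Check A4, A5, A6 → A2: no single fragment contains all of {A2, A4, A5, A6}, and the restricted closure of {A4, A5, A6} across the fragments never reaches {A2}.
A3, A6 → A5 is preserved.
A6 → A3, A4 is preserved.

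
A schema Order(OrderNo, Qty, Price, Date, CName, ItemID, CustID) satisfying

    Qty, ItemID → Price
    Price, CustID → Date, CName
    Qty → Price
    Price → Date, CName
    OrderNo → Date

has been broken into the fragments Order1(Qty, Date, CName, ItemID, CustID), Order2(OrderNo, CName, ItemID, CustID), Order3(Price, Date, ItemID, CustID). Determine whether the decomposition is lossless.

No

Chase test. Columns are OrderNo, Qty, Price, Date, CName, ItemID, CustID; row i has aⱼ where attribute j ∈ Orderi, else bᵢⱼ.
Initial tableau (one row per fragment):
  row 1: b11 a2 b13 a4 a5 a6 a7
  row 2: a1 b22 b23 b24 a5 a6 a7
  row 3: b31 b32 a3 a4 b35 a6 a7
No row becomes fully distinguished — the join is lossy.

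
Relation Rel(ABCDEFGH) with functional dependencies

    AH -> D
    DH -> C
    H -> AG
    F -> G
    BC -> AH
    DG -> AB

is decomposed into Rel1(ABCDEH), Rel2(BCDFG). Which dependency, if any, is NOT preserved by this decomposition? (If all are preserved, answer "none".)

DG -> AB

Check DG → AB: no single fragment contains all of {ABDG}, and the restricted closure of {DG} across the fragments never reaches {AB}.
AH → D is preserved.
DH → C is preserved.
H → AG is preserved.
F → G is preserved.
BC → AH is preserved.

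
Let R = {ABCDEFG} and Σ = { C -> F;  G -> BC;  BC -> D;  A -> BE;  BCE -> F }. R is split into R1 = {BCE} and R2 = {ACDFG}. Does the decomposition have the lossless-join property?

Common attributes: R1 ∩ R2 = {C}.
Closure of {C}: C → F applies, adding F. So (C)⁺ = {CF}.
The closure contains neither all of R1 = {BCE} nor all of R2 = {ACDFG}, so the common attributes are not a superkey of either fragment. The join is lossy.

No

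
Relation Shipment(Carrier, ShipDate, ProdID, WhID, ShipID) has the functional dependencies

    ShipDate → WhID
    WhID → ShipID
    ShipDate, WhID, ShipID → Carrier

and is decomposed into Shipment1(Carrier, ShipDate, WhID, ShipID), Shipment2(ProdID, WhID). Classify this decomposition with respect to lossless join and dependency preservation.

Lossless test: (WhID)⁺ = {WhID, ShipID}, which is a superkey of neither fragment — lossy.
Dependency preservation: every FD's attributes lie within a single fragment, so each can be enforced locally — preserved.

lossy but dependency-preserving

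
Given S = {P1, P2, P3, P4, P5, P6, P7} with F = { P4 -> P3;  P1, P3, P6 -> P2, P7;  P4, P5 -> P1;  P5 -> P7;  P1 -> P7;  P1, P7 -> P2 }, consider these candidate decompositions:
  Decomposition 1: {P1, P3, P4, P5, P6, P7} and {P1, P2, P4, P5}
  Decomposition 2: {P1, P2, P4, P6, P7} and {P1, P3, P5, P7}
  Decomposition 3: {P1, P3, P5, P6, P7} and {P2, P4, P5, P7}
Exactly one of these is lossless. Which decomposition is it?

Decomposition 1

Decomposition 1: common = {P1, P4, P5}, closure = {P1, P2, P3, P4, P5, P7} → lossless.
Decomposition 2: common = {P1, P7}, closure = {P1, P2, P7} → lossy.
Decomposition 3: common = {P5, P7}, closure = {P5, P7} → lossy.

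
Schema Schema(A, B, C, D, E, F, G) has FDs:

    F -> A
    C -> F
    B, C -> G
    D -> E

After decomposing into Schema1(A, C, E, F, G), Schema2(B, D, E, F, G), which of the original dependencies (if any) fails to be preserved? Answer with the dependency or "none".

Check B, C → G: no single fragment contains all of {B, C, G}, and the restricted closure of {B, C} across the fragments never reaches {G}.
F → A is preserved.
C → F is preserved.
D → E is preserved.

B, C -> G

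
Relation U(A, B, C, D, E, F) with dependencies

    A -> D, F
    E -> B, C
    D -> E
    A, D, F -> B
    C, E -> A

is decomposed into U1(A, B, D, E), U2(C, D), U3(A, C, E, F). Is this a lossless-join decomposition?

Yes

Chase test. Columns are A, B, C, D, E, F; row i has aⱼ where attribute j ∈ Ui, else bᵢⱼ.
Initial tableau (one row per fragment):
  row 1: a1 a2 b13 a4 a5 b16
  row 2: b21 b22 a3 a4 b25 b26
  row 3: a1 b32 a3 b34 a5 a6
Rows 1 and 3 agree on A; apply A→D, F and equate their D, F entries.
Rows 1 and 3 agree on E; apply E→B, C and equate their B, C entries.
Rows 1 and 2 agree on D; apply D→E and equate their E entries.
Rows 1 and 2 agree on C, E; apply C, E→A and equate their A entries.
Rows 1 and 2 agree on A; apply A→D, F and equate their D, F entries.
Rows 1 and 2 agree on E; apply E→B, C and equate their B, C entries.
Row 1 is now all distinguished symbols — the join is lossless.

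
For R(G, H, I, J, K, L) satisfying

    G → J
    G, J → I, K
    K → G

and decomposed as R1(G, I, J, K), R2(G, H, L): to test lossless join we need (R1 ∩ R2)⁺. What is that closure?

G, I, J, K

R1 ∩ R2 = {G}.
G → J applies, adding J
G, J → I, K applies, adding I, K
Closure: {G, I, J, K}.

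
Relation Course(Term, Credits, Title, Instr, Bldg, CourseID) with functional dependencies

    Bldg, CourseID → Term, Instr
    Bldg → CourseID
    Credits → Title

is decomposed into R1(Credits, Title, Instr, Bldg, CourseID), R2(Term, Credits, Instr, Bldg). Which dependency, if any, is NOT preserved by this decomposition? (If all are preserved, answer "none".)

none

Bldg, CourseID → Term, Instr: restricted closure across fragments reaches Term, Instr.
Bldg → CourseID lies within R1.
Credits → Title lies within R1.
Every dependency is enforceable on the fragments, so the decomposition is dependency-preserving.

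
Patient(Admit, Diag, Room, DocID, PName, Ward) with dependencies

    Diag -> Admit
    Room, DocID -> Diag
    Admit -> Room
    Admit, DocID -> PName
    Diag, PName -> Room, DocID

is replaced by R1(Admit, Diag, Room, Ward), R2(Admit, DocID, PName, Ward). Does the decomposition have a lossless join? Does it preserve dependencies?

lossy and not dependency-preserving

Lossless test: (Admit, Ward)⁺ = {Admit, Room, Ward}, which is a superkey of neither fragment — lossy.
Dependency preservation: the restricted closure of {Room, DocID} across the fragments never reaches {Diag}, so Room, DocID → Diag cannot be enforced without a join — not preserved.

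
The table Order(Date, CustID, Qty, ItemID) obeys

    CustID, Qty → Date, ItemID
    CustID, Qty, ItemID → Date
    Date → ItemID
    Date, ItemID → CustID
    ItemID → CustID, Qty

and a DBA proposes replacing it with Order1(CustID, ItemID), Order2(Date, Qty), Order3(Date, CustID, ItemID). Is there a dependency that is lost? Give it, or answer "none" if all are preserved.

Check CustID, Qty → Date, ItemID: no single fragment contains all of {Date, CustID, Qty, ItemID}, and the restricted closure of {CustID, Qty} across the fragments never reaches {Date, ItemID}.
CustID, Qty, ItemID → Date is preserved.
Date → ItemID is preserved.
Date, ItemID → CustID is preserved.
ItemID → CustID, Qty is preserved.

CustID, Qty → Date, ItemID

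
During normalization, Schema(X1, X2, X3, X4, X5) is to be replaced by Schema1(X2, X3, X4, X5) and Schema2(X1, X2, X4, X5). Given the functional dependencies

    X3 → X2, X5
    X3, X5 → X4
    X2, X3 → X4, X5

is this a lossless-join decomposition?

No

Common attributes: Schema1 ∩ Schema2 = {X2, X4, X5}.
No dependency enlarges {X2, X4, X5}, so (X2, X4, X5)⁺ = {X2, X4, X5}.
The closure contains neither all of Schema1 = {X2, X3, X4, X5} nor all of Schema2 = {X1, X2, X4, X5}, so the common attributes are not a superkey of either fragment. The join is lossy.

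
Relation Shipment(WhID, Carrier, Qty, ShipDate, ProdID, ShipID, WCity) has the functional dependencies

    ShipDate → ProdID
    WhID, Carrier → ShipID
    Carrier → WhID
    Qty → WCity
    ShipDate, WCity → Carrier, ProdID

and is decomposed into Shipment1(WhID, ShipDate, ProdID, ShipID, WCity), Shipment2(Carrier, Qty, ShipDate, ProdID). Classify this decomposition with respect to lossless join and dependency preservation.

Lossless test: (ShipDate, ProdID)⁺ = {ShipDate, ProdID}, which is a superkey of neither fragment — lossy.
Dependency preservation: the restricted closure of {WhID, Carrier} across the fragments never reaches {ShipID}, so WhID, Carrier → ShipID cannot be enforced without a join — not preserved.

lossy and not dependency-preserving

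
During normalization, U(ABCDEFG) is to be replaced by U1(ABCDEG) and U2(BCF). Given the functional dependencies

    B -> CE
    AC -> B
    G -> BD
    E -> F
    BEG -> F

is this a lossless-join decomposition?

Yes

Common attributes: U1 ∩ U2 = {BC}.
Closure of {BC}: B → CE applies, adding E; E → F applies, adding F. So (BC)⁺ = {BCEF}.
This closure contains every attribute of U2, so U1 ∩ U2 → U2. The join is lossless.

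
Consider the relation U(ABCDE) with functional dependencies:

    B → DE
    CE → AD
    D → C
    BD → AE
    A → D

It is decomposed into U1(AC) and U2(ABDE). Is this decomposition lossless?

Yes

Common attributes: U1 ∩ U2 = {A}.
Closure of {A}: A → D applies, adding D; D → C applies, adding C. So (A)⁺ = {ACD}.
This closure contains every attribute of U1, so U1 ∩ U2 → U1. The join is lossless.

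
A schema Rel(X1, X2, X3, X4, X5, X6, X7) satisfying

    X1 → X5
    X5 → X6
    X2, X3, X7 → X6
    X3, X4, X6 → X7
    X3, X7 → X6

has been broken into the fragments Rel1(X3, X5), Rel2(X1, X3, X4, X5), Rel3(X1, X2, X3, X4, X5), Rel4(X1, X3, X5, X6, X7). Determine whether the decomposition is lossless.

Chase test. Columns are X1, X2, X3, X4, X5, X6, X7; row i has aⱼ where attribute j ∈ Reli, else bᵢⱼ.
Initial tableau (one row per fragment):
  row 1: b11 b12 a3 b14 a5 b16 b17
  row 2: a1 b22 a3 a4 a5 b26 b27
  row 3: a1 a2 a3 a4 a5 b36 b37
  row 4: a1 b42 a3 b44 a5 a6 a7
Rows 1 and 2 agree on X5; apply X5→X6 and equate their X6 entries.
Rows 1 and 3 agree on X5; apply X5→X6 and equate their X6 entries.
Rows 1 and 4 agree on X5; apply X5→X6 and equate their X6 entries.
Rows 2 and 3 agree on X3, X4, X6; apply X3, X4, X6→X7 and equate their X7 entries.
No row becomes fully distinguished — the join is lossy.

No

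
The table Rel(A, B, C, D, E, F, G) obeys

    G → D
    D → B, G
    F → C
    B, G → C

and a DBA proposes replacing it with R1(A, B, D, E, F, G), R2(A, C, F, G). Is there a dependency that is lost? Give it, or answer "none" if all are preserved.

none

G → D lies within R1.
D → B, G lies within R1.
F → C lies within R2.
B, G → C: restricted closure across fragments reaches C.
Every dependency is enforceable on the fragments, so the decomposition is dependency-preserving.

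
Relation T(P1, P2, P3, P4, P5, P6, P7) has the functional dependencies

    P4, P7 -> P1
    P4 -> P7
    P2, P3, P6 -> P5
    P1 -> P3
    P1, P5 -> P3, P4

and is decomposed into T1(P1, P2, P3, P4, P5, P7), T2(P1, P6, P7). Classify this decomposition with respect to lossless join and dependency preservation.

Lossless test: (P1, P7)⁺ = {P1, P3, P7}, which is a superkey of neither fragment — lossy.
Dependency preservation: the restricted closure of {P2, P3, P6} across the fragments never reaches {P5}, so P2, P3, P6 → P5 cannot be enforced without a join — not preserved.

lossy and not dependency-preserving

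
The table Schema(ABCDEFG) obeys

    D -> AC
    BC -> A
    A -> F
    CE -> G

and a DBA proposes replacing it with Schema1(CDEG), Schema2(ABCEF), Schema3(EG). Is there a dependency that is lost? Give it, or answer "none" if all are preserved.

D -> AC

Check D → AC: no single fragment contains all of {ACD}, and the restricted closure of {D} across the fragments never reaches {AC}.
BC → A is preserved.
A → F is preserved.
CE → G is preserved.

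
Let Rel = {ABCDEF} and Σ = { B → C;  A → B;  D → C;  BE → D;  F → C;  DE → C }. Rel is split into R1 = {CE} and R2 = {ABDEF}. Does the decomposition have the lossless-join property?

Common attributes: R1 ∩ R2 = {E}.
No dependency enlarges {E}, so (E)⁺ = {E}.
The closure contains neither all of R1 = {CE} nor all of R2 = {ABDEF}, so the common attributes are not a superkey of either fragment. The join is lossy.

No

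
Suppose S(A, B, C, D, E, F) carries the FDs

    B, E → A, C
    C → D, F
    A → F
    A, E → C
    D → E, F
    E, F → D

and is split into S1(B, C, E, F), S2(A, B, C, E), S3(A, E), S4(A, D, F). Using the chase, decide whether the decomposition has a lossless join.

Chase test. Columns are A, B, C, D, E, F; row i has aⱼ where attribute j ∈ Si, else bᵢⱼ.
Initial tableau (one row per fragment):
  row 1: b11 a2 a3 b14 a5 a6
  row 2: a1 a2 a3 b24 a5 b26
  row 3: a1 b32 b33 b34 a5 b36
  row 4: a1 b42 b43 a4 b45 a6
Rows 1 and 2 agree on B, E; apply B, E→A, C and equate their A, C entries.
Rows 1 and 2 agree on C; apply C→D, F and equate their D, F entries.
Rows 1 and 3 agree on A; apply A→F and equate their F entries.
Rows 1 and 3 agree on A, E; apply A, E→C and equate their C entries.
Rows 1 and 3 agree on E, F; apply E, F→D and equate their D entries.
No row becomes fully distinguished — the join is lossy.

No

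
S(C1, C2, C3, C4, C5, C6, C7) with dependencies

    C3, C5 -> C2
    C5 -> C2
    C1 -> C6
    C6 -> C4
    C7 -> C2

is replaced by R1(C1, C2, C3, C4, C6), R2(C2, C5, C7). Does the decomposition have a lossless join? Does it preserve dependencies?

lossy but dependency-preserving

Lossless test: (C2)⁺ = {C2}, which is a superkey of neither fragment — lossy.
Dependency preservation: C3, C5 → C2 is not contained in any single fragment, but the restricted closure of its left-hand side across the fragments still reaches the right-hand side; the remaining FDs each lie inside some fragment. All dependencies are preserved.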